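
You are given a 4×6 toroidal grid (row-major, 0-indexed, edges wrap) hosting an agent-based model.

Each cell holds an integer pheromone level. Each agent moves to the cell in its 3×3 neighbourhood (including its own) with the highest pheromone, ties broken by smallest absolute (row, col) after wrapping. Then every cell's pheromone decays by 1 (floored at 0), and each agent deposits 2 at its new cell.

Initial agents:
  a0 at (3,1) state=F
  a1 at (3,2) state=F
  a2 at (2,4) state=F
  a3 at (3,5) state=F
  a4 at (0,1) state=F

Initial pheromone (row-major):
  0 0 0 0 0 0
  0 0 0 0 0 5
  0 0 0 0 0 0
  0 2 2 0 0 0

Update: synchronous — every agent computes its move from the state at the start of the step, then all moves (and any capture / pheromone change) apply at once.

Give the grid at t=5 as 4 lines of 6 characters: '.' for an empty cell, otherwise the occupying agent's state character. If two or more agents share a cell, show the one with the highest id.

......
.....F
......
.F....

t=1: a0@(3,1) a1@(3,1) a2@(1,5) a3@(0,0) a4@(3,1) | pheromone: 2 0 0 0 0 0 / 0 0 0 0 0 6 / 0 0 0 0 0 0 / 0 7 1 0 0 0
t=2: a0@(3,1) a1@(3,1) a2@(1,5) a3@(3,1) a4@(3,1) | pheromone: 1 0 0 0 0 0 / 0 0 0 0 0 7 / 0 0 0 0 0 0 / 0 14 0 0 0 0
t=3: a0@(3,1) a1@(3,1) a2@(1,5) a3@(3,1) a4@(3,1) | pheromone: 0 0 0 0 0 0 / 0 0 0 0 0 8 / 0 0 0 0 0 0 / 0 21 0 0 0 0
t=4: a0@(3,1) a1@(3,1) a2@(1,5) a3@(3,1) a4@(3,1) | pheromone: 0 0 0 0 0 0 / 0 0 0 0 0 9 / 0 0 0 0 0 0 / 0 28 0 0 0 0
t=5: a0@(3,1) a1@(3,1) a2@(1,5) a3@(3,1) a4@(3,1) | pheromone: 0 0 0 0 0 0 / 0 0 0 0 0 10 / 0 0 0 0 0 0 / 0 35 0 0 0 0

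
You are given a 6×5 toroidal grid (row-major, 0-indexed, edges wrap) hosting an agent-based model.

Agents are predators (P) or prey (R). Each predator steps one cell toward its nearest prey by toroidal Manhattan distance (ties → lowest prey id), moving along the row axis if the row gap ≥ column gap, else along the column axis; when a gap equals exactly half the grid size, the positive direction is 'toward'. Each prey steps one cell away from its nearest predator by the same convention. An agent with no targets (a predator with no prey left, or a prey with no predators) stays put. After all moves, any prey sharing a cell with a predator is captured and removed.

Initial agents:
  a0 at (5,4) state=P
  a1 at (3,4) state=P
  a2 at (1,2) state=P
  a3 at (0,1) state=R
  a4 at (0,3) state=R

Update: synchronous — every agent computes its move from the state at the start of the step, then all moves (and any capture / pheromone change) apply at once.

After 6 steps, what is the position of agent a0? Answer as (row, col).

(4, 4)

t=1: a0@(0,4):P a1@(4,4):P a2@(0,2):P a3@(5,1):R a4@(1,3):R
t=2: a0@(1,4):P a1@(4,0):P a2@(5,2):P a3@(4,1):R a4@(2,3):R
t=3: a0@(2,4):P a1@(4,1):P a2@(4,2):P a4@(3,3):R
t=4: a0@(3,4):P a1@(4,2):P a2@(3,2):P a4@(4,3):R
t=5: a0@(4,4):P a1@(4,3):P a2@(4,2):P
t=6: (unchanged — steady state)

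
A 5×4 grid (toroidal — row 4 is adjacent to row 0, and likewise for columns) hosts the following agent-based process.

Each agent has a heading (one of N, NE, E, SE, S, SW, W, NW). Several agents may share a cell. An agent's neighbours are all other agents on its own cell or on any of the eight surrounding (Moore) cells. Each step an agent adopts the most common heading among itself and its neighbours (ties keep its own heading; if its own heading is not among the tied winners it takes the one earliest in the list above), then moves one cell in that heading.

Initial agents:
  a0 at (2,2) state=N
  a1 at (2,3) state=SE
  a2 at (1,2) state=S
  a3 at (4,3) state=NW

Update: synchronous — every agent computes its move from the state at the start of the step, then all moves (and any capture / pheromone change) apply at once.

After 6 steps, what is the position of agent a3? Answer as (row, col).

t=1: a0@(1,2):N a1@(3,0):SE a2@(2,2):S a3@(3,2):NW
t=2: a0@(0,2):N a1@(4,1):SE a2@(3,2):S a3@(2,1):NW
t=3: a0@(4,2):N a1@(0,2):SE a2@(4,2):S a3@(1,0):NW
t=4: a0@(3,2):N a1@(1,3):SE a2@(0,2):S a3@(0,3):NW
t=5: a0@(2,2):N a1@(2,0):SE a2@(1,2):S a3@(4,2):NW
t=6: a0@(1,2):N a1@(3,1):SE a2@(2,2):S a3@(3,1):NW

(3, 1)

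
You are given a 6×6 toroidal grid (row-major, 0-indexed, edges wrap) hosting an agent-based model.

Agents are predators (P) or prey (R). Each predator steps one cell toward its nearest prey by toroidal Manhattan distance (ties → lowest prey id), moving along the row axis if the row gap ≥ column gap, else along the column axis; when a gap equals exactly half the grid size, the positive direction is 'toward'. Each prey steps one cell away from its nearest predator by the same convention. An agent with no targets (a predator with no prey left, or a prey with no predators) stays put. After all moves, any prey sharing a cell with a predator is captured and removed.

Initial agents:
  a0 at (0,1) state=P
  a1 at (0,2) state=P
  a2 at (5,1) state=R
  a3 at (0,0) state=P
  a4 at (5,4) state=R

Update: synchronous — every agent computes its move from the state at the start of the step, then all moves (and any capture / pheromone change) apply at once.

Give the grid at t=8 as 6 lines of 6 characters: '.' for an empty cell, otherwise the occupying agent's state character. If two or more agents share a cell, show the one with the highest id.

t=1: a0@(5,1):P a1@(5,2):P a2@(4,1):R a3@(5,0):P a4@(5,5):R
t=2: a0@(4,1):P a1@(4,2):P a2@(3,1):R a3@(5,5):P a4@(5,4):R
t=3: a0@(3,1):P a1@(3,2):P a2@(2,1):R a3@(5,4):P a4@(5,3):R
t=4: a0@(2,1):P a1@(2,2):P a2@(1,1):R a3@(5,3):P a4@(5,2):R
t=5: a0@(1,1):P a1@(1,2):P a2@(0,1):R a3@(5,2):P a4@(5,1):R
t=6: a0@(0,1):P a1@(0,2):P a3@(5,1):P a4@(5,0):R
t=7: a0@(5,1):P a1@(0,1):P a3@(5,0):P a4@(5,5):R
t=8: a0@(5,0):P a1@(0,0):P a3@(5,5):P a4@(5,4):R

P.....
......
......
......
......
P...RP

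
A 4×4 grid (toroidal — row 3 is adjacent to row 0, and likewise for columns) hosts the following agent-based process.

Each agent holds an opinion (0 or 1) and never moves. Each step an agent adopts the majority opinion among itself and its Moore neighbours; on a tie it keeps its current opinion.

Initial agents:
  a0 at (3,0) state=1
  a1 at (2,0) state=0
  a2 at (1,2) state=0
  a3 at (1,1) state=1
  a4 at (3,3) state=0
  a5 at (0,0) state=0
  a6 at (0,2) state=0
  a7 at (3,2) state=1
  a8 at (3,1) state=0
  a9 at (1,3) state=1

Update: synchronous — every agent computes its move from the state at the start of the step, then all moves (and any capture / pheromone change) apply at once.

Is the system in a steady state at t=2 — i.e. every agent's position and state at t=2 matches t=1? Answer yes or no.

yes

t=1: a0@(3,0):0 a1@(2,0):0 a2@(1,2):0 a3@(1,1):0 a4@(3,3):0 a5@(0,0):0 a6@(0,2):0 a7@(3,2):0 a8@(3,1):0 a9@(1,3):0
t=2: (unchanged — steady state)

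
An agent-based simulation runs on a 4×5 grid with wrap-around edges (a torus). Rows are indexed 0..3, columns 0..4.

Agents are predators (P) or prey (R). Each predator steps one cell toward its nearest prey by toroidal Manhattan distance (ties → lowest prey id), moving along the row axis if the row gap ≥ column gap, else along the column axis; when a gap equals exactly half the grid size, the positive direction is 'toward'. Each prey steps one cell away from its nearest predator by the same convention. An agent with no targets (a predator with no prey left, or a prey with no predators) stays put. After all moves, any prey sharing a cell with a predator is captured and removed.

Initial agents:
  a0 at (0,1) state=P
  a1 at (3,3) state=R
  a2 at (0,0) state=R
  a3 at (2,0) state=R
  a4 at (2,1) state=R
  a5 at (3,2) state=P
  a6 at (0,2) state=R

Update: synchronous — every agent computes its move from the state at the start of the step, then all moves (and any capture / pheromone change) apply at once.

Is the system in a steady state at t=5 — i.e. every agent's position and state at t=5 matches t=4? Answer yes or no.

no

t=1: a0@(0,0):P a1@(3,4):R a2@(0,4):R a3@(1,0):R a4@(1,1):R a5@(3,3):P a6@(0,3):R
t=2: a0@(0,4):P a1@(3,0):R a2@(0,3):R a3@(2,0):R a4@(2,1):R a5@(3,4):P a6@(1,3):R
t=3: a0@(0,3):P a1@(3,1):R a2@(0,2):R a3@(1,0):R a4@(2,2):R a5@(3,0):P a6@(2,3):R
t=4: a0@(0,2):P a1@(3,2):R a2@(0,1):R a3@(0,0):R a4@(1,2):R a5@(3,1):P a6@(1,3):R
t=5: a0@(3,2):P a1@(2,2):R a2@(0,0):R a3@(0,4):R a4@(2,2):R a5@(3,2):P a6@(2,3):R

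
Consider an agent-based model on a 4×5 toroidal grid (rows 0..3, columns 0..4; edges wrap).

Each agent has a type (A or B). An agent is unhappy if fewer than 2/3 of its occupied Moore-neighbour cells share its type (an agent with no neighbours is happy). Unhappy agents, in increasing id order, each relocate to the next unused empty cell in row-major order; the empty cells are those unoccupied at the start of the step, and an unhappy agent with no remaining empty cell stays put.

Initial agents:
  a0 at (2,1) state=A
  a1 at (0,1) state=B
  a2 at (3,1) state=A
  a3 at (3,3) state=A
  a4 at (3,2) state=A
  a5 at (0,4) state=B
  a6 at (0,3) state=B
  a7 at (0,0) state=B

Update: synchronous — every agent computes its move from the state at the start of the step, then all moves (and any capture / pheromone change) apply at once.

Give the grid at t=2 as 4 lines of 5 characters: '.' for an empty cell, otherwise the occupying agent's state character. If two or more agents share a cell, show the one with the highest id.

.B.AB
...BA
AAB..
.....

t=1: a0@(2,1):A a1@(0,2):B a2@(1,0):A a3@(1,1):A a4@(1,2):A a5@(0,4):B a6@(1,3):B a7@(0,0):B
t=2: a0@(2,1):A a1@(0,1):B a2@(0,3):A a3@(1,4):A a4@(2,0):A a5@(0,4):B a6@(1,3):B a7@(2,2):B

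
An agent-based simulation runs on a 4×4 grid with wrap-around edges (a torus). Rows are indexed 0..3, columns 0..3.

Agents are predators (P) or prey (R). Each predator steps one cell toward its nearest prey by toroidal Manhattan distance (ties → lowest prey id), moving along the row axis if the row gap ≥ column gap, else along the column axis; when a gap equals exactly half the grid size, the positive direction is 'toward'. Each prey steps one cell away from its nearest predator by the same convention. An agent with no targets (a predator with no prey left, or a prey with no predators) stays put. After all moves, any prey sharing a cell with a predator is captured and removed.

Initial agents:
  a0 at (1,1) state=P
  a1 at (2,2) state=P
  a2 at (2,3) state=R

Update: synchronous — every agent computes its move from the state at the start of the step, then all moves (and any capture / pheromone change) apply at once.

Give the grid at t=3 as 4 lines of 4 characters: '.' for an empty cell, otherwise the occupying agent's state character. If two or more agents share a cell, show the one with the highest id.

t=1: a0@(1,2):P a1@(2,3):P a2@(2,0):R
t=2: a0@(1,3):P a1@(2,0):P a2@(2,1):R
t=3: a0@(1,0):P a1@(2,1):P a2@(2,2):R

....
P...
.PR.
....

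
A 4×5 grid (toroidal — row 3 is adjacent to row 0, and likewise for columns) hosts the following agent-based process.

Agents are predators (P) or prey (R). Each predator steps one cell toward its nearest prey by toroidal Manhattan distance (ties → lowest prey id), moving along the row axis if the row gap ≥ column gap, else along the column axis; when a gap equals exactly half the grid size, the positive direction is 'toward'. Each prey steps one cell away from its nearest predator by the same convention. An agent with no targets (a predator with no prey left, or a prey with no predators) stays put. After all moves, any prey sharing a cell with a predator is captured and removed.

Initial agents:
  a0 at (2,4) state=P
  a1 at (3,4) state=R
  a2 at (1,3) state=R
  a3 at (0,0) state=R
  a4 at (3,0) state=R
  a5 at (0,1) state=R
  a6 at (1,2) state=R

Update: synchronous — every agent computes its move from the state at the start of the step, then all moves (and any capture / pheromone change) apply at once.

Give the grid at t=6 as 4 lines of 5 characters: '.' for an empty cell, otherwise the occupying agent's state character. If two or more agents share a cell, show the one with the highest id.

....P
R..RR
.RR..
..R..

t=1: a0@(3,4):P a1@(0,4):R a2@(0,3):R a3@(3,0):R a4@(0,0):R a5@(3,1):R a6@(1,1):R
t=2: a0@(0,4):P a1@(1,4):R a2@(1,3):R a3@(3,1):R a4@(1,0):R a5@(3,2):R a6@(0,1):R
t=3: a0@(1,4):P a1@(2,4):R a2@(2,3):R a3@(3,2):R a4@(2,0):R a5@(3,1):R a6@(0,2):R
t=4: a0@(2,4):P a1@(3,4):R a2@(3,3):R a3@(2,2):R a4@(3,0):R a5@(2,1):R a6@(0,1):R
t=5: a0@(3,4):P a1@(0,4):R a2@(0,3):R a3@(2,1):R a4@(0,0):R a5@(2,2):R a6@(3,1):R
t=6: a0@(0,4):P a1@(1,4):R a2@(1,3):R a3@(2,2):R a4@(1,0):R a5@(2,1):R a6@(3,2):R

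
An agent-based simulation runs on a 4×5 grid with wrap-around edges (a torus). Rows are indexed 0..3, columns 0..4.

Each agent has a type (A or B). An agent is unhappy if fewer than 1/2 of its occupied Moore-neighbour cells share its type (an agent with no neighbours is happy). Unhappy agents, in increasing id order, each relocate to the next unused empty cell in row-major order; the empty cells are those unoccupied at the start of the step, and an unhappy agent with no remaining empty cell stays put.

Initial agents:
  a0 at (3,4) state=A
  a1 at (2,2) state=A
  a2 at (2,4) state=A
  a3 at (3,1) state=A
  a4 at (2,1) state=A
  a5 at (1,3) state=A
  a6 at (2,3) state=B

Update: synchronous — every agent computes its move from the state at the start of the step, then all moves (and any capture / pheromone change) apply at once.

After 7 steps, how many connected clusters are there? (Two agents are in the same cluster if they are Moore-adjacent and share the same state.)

2

t=1: a0@(3,4):A a1@(2,2):A a2@(2,4):A a3@(3,1):A a4@(2,1):A a5@(1,3):A a6@(0,0):B
t=2: a0@(3,4):A a1@(2,2):A a2@(2,4):A a3@(3,1):A a4@(2,1):A a5@(1,3):A a6@(0,1):B
t=3: a0@(3,4):A a1@(2,2):A a2@(2,4):A a3@(3,1):A a4@(2,1):A a5@(1,3):A a6@(0,0):B
t=4: a0@(3,4):A a1@(2,2):A a2@(2,4):A a3@(3,1):A a4@(2,1):A a5@(1,3):A a6@(0,1):B
t=5: a0@(3,4):A a1@(2,2):A a2@(2,4):A a3@(3,1):A a4@(2,1):A a5@(1,3):A a6@(0,0):B
t=6: a0@(3,4):A a1@(2,2):A a2@(2,4):A a3@(3,1):A a4@(2,1):A a5@(1,3):A a6@(0,1):B
t=7: a0@(3,4):A a1@(2,2):A a2@(2,4):A a3@(3,1):A a4@(2,1):A a5@(1,3):A a6@(0,0):B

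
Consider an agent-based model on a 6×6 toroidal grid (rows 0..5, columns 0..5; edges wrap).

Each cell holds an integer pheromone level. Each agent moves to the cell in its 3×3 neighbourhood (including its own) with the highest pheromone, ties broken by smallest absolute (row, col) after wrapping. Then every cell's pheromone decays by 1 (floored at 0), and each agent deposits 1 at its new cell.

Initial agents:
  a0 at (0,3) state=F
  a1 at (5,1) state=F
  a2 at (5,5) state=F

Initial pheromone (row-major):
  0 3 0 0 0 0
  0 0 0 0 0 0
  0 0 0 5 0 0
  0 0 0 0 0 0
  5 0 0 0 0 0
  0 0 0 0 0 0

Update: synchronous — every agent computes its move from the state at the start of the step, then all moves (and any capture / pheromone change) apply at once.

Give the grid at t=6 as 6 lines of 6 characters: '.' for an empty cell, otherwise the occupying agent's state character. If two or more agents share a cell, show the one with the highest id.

.F....
......
......
......
F.....
......

t=1: a0@(0,2) a1@(4,0) a2@(4,0) | pheromone: 0 2 1 0 0 0 / 0 0 0 0 0 0 / 0 0 0 4 0 0 / 0 0 0 0 0 0 / 6 0 0 0 0 0 / 0 0 0 0 0 0
t=2: a0@(0,1) a1@(4,0) a2@(4,0) | pheromone: 0 2 0 0 0 0 / 0 0 0 0 0 0 / 0 0 0 3 0 0 / 0 0 0 0 0 0 / 7 0 0 0 0 0 / 0 0 0 0 0 0
t=3: a0@(0,1) a1@(4,0) a2@(4,0) | pheromone: 0 2 0 0 0 0 / 0 0 0 0 0 0 / 0 0 0 2 0 0 / 0 0 0 0 0 0 / 8 0 0 0 0 0 / 0 0 0 0 0 0
t=4: a0@(0,1) a1@(4,0) a2@(4,0) | pheromone: 0 2 0 0 0 0 / 0 0 0 0 0 0 / 0 0 0 1 0 0 / 0 0 0 0 0 0 / 9 0 0 0 0 0 / 0 0 0 0 0 0
t=5: a0@(0,1) a1@(4,0) a2@(4,0) | pheromone: 0 2 0 0 0 0 / 0 0 0 0 0 0 / 0 0 0 0 0 0 / 0 0 0 0 0 0 / 10 0 0 0 0 0 / 0 0 0 0 0 0
t=6: a0@(0,1) a1@(4,0) a2@(4,0) | pheromone: 0 2 0 0 0 0 / 0 0 0 0 0 0 / 0 0 0 0 0 0 / 0 0 0 0 0 0 / 11 0 0 0 0 0 / 0 0 0 0 0 0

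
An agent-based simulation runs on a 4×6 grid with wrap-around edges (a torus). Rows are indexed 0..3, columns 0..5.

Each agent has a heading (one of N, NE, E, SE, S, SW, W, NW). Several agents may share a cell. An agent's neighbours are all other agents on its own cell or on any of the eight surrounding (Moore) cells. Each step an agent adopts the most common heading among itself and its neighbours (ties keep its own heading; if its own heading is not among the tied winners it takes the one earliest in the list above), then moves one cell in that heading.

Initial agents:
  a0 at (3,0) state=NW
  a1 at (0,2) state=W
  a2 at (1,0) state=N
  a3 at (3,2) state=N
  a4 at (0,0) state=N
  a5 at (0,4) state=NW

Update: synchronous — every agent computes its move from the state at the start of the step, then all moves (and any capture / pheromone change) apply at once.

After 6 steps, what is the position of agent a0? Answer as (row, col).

(1, 3)

t=1: a0@(2,5):NW a1@(0,1):W a2@(0,0):N a3@(2,2):N a4@(3,0):N a5@(3,3):NW
t=2: a0@(1,4):NW a1@(3,1):N a2@(3,0):N a3@(1,2):N a4@(2,0):N a5@(2,2):NW
t=3: a0@(0,3):NW a1@(2,1):N a2@(2,0):N a3@(0,2):N a4@(1,0):N a5@(1,2):N
t=4: a0@(3,3):N a1@(1,1):N a2@(1,0):N a3@(3,2):N a4@(0,0):N a5@(0,2):N
t=5: a0@(2,3):N a1@(0,1):N a2@(0,0):N a3@(2,2):N a4@(3,0):N a5@(3,2):N
t=6: a0@(1,3):N a1@(3,1):N a2@(3,0):N a3@(1,2):N a4@(2,0):N a5@(2,2):N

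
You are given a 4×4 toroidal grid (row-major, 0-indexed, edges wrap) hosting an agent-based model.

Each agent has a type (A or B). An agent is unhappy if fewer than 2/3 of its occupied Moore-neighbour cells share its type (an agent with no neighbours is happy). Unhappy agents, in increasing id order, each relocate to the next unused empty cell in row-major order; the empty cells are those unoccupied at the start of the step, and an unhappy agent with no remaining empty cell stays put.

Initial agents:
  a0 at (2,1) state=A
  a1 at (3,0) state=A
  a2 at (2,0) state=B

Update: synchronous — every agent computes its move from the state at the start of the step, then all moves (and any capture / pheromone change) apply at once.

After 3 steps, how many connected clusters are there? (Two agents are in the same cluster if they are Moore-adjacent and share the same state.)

2

t=1: a0@(0,0):A a1@(0,1):A a2@(0,2):B
t=2: a0@(0,0):A a1@(0,3):A a2@(1,0):B
t=3: a0@(0,1):A a1@(0,2):A a2@(1,1):B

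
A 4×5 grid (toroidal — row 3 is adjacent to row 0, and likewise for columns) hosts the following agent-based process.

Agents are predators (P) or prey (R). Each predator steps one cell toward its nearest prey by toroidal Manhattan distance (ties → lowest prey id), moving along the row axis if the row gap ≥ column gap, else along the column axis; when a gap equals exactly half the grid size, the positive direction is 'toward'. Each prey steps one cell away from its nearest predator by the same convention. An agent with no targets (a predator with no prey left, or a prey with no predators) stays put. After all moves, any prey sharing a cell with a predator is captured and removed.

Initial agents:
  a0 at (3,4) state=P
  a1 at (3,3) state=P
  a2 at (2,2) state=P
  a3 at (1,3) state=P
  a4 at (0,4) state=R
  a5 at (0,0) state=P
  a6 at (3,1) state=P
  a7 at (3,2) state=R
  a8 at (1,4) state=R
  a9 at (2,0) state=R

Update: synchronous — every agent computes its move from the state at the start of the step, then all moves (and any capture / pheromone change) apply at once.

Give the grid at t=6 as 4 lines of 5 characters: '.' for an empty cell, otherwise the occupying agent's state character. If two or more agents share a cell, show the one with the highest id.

.....
R...P
..P..
.RP..

t=1: a0@(0,4):P a1@(3,2):P a2@(3,2):P a3@(1,4):P a5@(0,4):P a6@(3,2):P a7@(3,1):R a8@(1,0):R a9@(1,0):R
t=2: a0@(1,4):P a1@(3,1):P a2@(3,1):P a3@(1,0):P a5@(1,4):P a6@(3,1):P a7@(3,0):R a8@(1,1):R a9@(1,1):R
t=3: a0@(1,0):P a1@(3,0):P a2@(3,0):P a3@(1,1):P a5@(1,0):P a6@(3,0):P a7@(3,4):R a8@(1,2):R a9@(1,2):R
t=4: a0@(1,1):P a1@(3,4):P a2@(3,4):P a3@(1,2):P a5@(1,1):P a6@(3,4):P a7@(3,3):R a8@(1,3):R a9@(1,3):R
t=5: a0@(1,2):P a1@(3,3):P a2@(3,3):P a3@(1,3):P a5@(1,2):P a6@(3,3):P a7@(3,2):R a8@(1,4):R a9@(1,4):R
t=6: a0@(2,2):P a1@(3,2):P a2@(3,2):P a3@(1,4):P a5@(2,2):P a6@(3,2):P a7@(3,1):R a8@(1,0):R a9@(1,0):R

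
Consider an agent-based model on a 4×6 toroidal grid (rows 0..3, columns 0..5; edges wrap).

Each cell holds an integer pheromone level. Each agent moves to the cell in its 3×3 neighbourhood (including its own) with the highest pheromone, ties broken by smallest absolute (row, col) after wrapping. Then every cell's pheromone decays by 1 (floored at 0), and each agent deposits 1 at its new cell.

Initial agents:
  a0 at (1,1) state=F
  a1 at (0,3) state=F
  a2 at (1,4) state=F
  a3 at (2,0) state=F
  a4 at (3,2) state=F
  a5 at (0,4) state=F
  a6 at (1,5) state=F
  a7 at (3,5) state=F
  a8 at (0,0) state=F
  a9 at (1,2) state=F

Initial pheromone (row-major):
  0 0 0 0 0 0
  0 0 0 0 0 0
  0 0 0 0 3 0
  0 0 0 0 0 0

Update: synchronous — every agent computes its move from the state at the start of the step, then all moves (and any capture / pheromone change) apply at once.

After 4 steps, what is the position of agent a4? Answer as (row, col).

t=1: a0@(0,0) a1@(0,2) a2@(2,4) a3@(1,0) a4@(0,1) a5@(0,3) a6@(2,4) a7@(2,4) a8@(0,0) a9@(0,1) | pheromone: 2 2 1 1 0 0 / 1 0 0 0 0 0 / 0 0 0 0 5 0 / 0 0 0 0 0 0
t=2: a0@(0,0) a1@(0,1) a2@(2,4) a3@(0,0) a4@(0,0) a5@(0,2) a6@(2,4) a7@(2,4) a8@(0,0) a9@(0,0) | pheromone: 6 2 1 0 0 0 / 0 0 0 0 0 0 / 0 0 0 0 7 0 / 0 0 0 0 0 0
t=3: a0@(0,0) a1@(0,0) a2@(2,4) a3@(0,0) a4@(0,0) a5@(0,1) a6@(2,4) a7@(2,4) a8@(0,0) a9@(0,0) | pheromone: 11 2 0 0 0 0 / 0 0 0 0 0 0 / 0 0 0 0 9 0 / 0 0 0 0 0 0
t=4: a0@(0,0) a1@(0,0) a2@(2,4) a3@(0,0) a4@(0,0) a5@(0,0) a6@(2,4) a7@(2,4) a8@(0,0) a9@(0,0) | pheromone: 17 1 0 0 0 0 / 0 0 0 0 0 0 / 0 0 0 0 11 0 / 0 0 0 0 0 0

(0, 0)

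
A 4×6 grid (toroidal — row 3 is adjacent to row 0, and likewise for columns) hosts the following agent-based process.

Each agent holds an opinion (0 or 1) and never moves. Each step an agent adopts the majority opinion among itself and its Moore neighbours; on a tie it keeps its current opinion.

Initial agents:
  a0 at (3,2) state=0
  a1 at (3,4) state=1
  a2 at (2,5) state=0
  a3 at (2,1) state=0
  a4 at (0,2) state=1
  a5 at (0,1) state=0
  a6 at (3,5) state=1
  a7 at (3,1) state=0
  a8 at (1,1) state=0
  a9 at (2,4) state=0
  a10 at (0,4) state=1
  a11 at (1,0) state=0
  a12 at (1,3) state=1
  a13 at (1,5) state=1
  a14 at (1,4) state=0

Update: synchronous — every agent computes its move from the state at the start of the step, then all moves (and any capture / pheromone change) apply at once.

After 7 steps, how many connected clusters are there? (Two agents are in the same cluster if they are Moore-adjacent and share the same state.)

2

t=1: a0@(3,2):0 a1@(3,4):1 a2@(2,5):0 a3@(2,1):0 a4@(0,2):0 a5@(0,1):0 a6@(3,5):1 a7@(3,1):0 a8@(1,1):0 a9@(2,4):1 a10@(0,4):1 a11@(1,0):0 a12@(1,3):1 a13@(1,5):0 a14@(1,4):0
t=2: (unchanged — steady state)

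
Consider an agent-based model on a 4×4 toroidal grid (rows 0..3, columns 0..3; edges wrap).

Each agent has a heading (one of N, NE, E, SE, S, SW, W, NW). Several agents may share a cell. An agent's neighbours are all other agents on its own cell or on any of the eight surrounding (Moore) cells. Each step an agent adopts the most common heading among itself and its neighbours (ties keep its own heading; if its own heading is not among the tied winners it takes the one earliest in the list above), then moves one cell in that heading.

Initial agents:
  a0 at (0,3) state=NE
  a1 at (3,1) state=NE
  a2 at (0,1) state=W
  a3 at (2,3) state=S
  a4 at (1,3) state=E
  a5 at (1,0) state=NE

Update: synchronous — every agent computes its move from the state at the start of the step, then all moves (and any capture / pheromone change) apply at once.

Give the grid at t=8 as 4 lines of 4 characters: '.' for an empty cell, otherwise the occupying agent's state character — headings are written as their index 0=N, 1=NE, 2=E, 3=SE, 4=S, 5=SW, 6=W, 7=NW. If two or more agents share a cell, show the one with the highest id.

.111
1..1
....
.1..

t=1: a0@(3,0):NE a1@(2,2):NE a2@(3,2):NE a3@(3,3):S a4@(0,0):NE a5@(0,1):NE
t=2: a0@(2,1):NE a1@(1,3):NE a2@(2,3):NE a3@(2,0):NE a4@(3,1):NE a5@(3,2):NE
t=3: a0@(1,2):NE a1@(0,0):NE a2@(1,0):NE a3@(1,1):NE a4@(2,2):NE a5@(2,3):NE
t=4: a0@(0,3):NE a1@(3,1):NE a2@(0,1):NE a3@(0,2):NE a4@(1,3):NE a5@(1,0):NE
t=5: a0@(3,0):NE a1@(2,2):NE a2@(3,2):NE a3@(3,3):NE a4@(0,0):NE a5@(0,1):NE
t=6: a0@(2,1):NE a1@(1,3):NE a2@(2,3):NE a3@(2,0):NE a4@(3,1):NE a5@(3,2):NE
t=7: a0@(1,2):NE a1@(0,0):NE a2@(1,0):NE a3@(1,1):NE a4@(2,2):NE a5@(2,3):NE
t=8: a0@(0,3):NE a1@(3,1):NE a2@(0,1):NE a3@(0,2):NE a4@(1,3):NE a5@(1,0):NE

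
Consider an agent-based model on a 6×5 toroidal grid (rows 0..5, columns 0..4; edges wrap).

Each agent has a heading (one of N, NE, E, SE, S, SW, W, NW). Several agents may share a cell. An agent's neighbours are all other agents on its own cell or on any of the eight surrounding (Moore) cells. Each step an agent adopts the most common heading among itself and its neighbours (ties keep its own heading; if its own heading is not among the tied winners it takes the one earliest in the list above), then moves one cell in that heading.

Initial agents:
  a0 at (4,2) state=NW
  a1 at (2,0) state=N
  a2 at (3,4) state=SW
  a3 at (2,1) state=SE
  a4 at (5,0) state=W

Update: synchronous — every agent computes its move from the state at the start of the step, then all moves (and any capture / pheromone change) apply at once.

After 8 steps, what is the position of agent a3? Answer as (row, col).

t=1: a0@(3,1):NW a1@(1,0):N a2@(4,3):SW a3@(3,2):SE a4@(5,4):W
t=2: a0@(2,0):NW a1@(0,0):N a2@(5,2):SW a3@(4,3):SE a4@(5,3):W
t=3: a0@(1,4):NW a1@(5,0):N a2@(0,1):SW a3@(5,4):SE a4@(5,2):W
t=4: a0@(0,3):NW a1@(4,0):N a2@(1,0):SW a3@(0,0):SE a4@(5,1):W
t=5: a0@(5,2):NW a1@(3,0):N a2@(2,4):SW a3@(1,1):SE a4@(5,0):W
t=6: a0@(4,1):NW a1@(2,0):N a2@(3,3):SW a3@(2,2):SE a4@(5,4):W
t=7: a0@(3,0):NW a1@(1,0):N a2@(4,2):SW a3@(3,3):SE a4@(5,3):W
t=8: a0@(2,4):NW a1@(0,0):N a2@(5,1):SW a3@(4,4):SE a4@(5,2):W

(4, 4)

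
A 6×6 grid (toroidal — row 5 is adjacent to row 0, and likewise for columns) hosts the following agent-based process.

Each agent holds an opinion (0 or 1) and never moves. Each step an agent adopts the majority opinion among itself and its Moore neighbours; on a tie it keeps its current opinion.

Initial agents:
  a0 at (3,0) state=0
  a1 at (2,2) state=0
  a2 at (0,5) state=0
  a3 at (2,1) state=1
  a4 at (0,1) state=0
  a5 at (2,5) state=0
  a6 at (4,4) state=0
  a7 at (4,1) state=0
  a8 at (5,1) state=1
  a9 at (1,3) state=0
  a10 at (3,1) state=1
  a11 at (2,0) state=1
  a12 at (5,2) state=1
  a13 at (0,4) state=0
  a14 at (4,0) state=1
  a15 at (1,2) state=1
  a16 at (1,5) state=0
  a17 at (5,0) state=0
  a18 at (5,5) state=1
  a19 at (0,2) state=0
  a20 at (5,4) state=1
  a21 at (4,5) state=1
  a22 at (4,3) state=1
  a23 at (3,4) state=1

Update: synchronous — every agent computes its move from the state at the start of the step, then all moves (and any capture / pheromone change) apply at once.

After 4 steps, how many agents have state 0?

9

t=1: a0@(3,0):1 a1@(2,2):1 a2@(0,5):0 a3@(2,1):1 a4@(0,1):0 a5@(2,5):0 a6@(4,4):1 a7@(4,1):1 a8@(5,1):0 a9@(1,3):0 a10@(3,1):1 a11@(2,0):1 a12@(5,2):1 a13@(0,4):0 a14@(4,0):1 a15@(1,2):0 a16@(1,5):0 a17@(5,0):0 a18@(5,5):1 a19@(0,2):0 a20@(5,4):1 a21@(4,5):1 a22@(4,3):1 a23@(3,4):1
t=2: a0@(3,0):1 a1@(2,2):1 a2@(0,5):0 a3@(2,1):1 a4@(0,1):0 a5@(2,5):1 a6@(4,4):1 a7@(4,1):1 a8@(5,1):0 a9@(1,3):0 a10@(3,1):1 a11@(2,0):1 a12@(5,2):1 a13@(0,4):0 a14@(4,0):1 a15@(1,2):0 a16@(1,5):0 a17@(5,0):0 a18@(5,5):1 a19@(0,2):0 a20@(5,4):1 a21@(4,5):1 a22@(4,3):1 a23@(3,4):1
t=3: (unchanged — steady state)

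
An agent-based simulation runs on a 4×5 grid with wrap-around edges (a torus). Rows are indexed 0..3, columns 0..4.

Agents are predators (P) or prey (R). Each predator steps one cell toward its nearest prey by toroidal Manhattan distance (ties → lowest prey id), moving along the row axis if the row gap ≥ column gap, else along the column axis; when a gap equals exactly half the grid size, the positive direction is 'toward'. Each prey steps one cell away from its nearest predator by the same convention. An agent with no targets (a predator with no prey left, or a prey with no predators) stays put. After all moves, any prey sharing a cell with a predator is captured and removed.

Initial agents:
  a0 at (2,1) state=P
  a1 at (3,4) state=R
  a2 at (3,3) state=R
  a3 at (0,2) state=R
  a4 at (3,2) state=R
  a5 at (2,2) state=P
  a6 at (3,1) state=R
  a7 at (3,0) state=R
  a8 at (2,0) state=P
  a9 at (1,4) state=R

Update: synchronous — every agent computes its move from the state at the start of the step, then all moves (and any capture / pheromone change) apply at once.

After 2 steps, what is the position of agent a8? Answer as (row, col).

t=1: a0@(3,1):P a1@(0,4):R a2@(0,3):R a4@(0,2):R a5@(3,2):P a6@(0,1):R a7@(0,0):R a8@(3,0):P a9@(0,4):R
t=2: a0@(0,1):P a1@(1,4):R a2@(1,3):R a4@(1,2):R a5@(0,2):P a6@(1,1):R a7@(1,0):R a8@(0,0):P a9@(1,4):R

(0, 0)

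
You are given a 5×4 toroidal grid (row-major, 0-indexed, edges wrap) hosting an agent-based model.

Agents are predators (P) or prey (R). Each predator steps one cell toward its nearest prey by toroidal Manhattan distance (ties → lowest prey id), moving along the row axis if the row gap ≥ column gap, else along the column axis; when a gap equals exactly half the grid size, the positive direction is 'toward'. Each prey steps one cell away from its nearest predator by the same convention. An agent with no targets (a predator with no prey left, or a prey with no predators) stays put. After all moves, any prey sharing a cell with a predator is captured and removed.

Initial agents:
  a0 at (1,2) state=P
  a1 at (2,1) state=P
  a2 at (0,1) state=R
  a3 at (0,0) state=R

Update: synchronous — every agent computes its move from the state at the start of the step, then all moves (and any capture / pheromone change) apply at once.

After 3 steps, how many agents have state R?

t=1: a0@(0,2):P a1@(1,1):P a2@(4,1):R a3@(0,3):R
t=2: a0@(0,3):P a1@(0,1):P a2@(3,1):R a3@(0,0):R
t=3: a0@(0,0):P a1@(0,0):P a2@(2,1):R a3@(0,1):R

2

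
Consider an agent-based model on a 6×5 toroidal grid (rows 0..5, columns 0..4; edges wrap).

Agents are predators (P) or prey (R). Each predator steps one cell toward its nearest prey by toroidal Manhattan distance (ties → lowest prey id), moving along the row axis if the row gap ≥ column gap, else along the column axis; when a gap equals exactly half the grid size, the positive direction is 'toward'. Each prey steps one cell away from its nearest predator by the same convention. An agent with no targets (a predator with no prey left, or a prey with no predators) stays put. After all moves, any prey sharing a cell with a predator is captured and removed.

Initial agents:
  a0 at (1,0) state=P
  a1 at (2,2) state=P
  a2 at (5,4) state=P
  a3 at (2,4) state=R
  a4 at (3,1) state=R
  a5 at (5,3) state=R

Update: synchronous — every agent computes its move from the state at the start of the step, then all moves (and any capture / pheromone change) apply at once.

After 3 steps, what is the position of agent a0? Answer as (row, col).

(4, 0)

t=1: a0@(2,0):P a1@(2,3):P a2@(5,3):P a3@(3,4):R a4@(4,1):R a5@(5,2):R
t=2: a0@(3,0):P a1@(3,3):P a2@(5,2):P a3@(4,4):R a4@(5,1):R a5@(5,1):R
t=3: a0@(4,0):P a1@(4,3):P a2@(5,1):P a3@(5,4):R a4@(5,0):R a5@(5,0):R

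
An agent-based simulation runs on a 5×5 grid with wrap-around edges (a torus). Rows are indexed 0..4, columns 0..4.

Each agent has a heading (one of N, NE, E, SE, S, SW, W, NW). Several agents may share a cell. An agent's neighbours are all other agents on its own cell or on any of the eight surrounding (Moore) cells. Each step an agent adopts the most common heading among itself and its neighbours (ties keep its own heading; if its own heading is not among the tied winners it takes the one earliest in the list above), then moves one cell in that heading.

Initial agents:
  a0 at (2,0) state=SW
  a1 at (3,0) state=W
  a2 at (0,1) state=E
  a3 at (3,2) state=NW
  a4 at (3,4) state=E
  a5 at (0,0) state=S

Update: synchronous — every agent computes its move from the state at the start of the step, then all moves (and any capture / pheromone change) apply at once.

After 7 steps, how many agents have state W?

t=1: a0@(3,4):SW a1@(3,4):W a2@(0,2):E a3@(2,1):NW a4@(3,0):E a5@(1,0):S
t=2: a0@(4,3):SW a1@(3,3):W a2@(0,3):E a3@(1,0):NW a4@(3,1):E a5@(2,0):S
t=3: a0@(0,2):SW a1@(3,2):W a2@(0,4):E a3@(0,4):NW a4@(3,2):E a5@(3,0):S
t=4: a0@(1,1):SW a1@(3,1):W a2@(0,0):E a3@(4,3):NW a4@(3,3):E a5@(4,0):S
t=5: a0@(2,0):SW a1@(3,0):W a2@(0,1):E a3@(3,2):NW a4@(3,4):E a5@(0,0):S
t=6: a0@(3,4):SW a1@(3,4):W a2@(0,2):E a3@(2,1):NW a4@(3,0):E a5@(1,0):S
t=7: a0@(4,3):SW a1@(3,3):W a2@(0,3):E a3@(1,0):NW a4@(3,1):E a5@(2,0):S

1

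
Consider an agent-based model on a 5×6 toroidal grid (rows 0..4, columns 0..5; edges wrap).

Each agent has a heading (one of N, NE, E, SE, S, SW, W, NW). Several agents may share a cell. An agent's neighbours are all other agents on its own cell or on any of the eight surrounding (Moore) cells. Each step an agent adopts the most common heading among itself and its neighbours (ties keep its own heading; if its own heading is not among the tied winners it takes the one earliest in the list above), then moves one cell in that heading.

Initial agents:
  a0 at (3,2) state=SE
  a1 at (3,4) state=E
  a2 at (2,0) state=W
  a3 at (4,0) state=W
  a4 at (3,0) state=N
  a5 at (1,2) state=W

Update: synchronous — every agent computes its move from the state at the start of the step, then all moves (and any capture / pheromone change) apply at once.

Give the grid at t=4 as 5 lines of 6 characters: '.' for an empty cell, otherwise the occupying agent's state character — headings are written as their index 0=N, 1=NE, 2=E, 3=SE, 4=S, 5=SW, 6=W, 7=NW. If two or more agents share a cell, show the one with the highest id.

......
....6.
3.6...
..6...
..6...

t=1: a0@(4,3):SE a1@(3,5):E a2@(2,5):W a3@(4,5):W a4@(3,5):W a5@(1,1):W
t=2: a0@(0,4):SE a1@(3,4):W a2@(2,4):W a3@(4,4):W a4@(3,4):W a5@(1,0):W
t=3: a0@(1,5):SE a1@(3,3):W a2@(2,3):W a3@(4,3):W a4@(3,3):W a5@(1,5):W
t=4: a0@(2,0):SE a1@(3,2):W a2@(2,2):W a3@(4,2):W a4@(3,2):W a5@(1,4):W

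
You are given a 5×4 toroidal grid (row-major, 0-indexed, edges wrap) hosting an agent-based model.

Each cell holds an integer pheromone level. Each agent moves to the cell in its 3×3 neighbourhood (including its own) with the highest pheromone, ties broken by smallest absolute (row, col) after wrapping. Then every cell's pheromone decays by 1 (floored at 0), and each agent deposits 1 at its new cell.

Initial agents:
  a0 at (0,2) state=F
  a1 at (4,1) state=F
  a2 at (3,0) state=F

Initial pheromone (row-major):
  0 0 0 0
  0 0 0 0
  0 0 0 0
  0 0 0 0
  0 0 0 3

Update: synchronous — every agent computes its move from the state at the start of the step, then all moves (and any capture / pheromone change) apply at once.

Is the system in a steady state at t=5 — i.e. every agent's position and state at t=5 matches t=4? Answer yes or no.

t=1: a0@(4,3) a1@(0,0) a2@(4,3) | pheromone: 1 0 0 0 / 0 0 0 0 / 0 0 0 0 / 0 0 0 0 / 0 0 0 4
t=2: a0@(4,3) a1@(4,3) a2@(4,3) | pheromone: 0 0 0 0 / 0 0 0 0 / 0 0 0 0 / 0 0 0 0 / 0 0 0 6
t=3: a0@(4,3) a1@(4,3) a2@(4,3) | pheromone: 0 0 0 0 / 0 0 0 0 / 0 0 0 0 / 0 0 0 0 / 0 0 0 8
t=4: a0@(4,3) a1@(4,3) a2@(4,3) | pheromone: 0 0 0 0 / 0 0 0 0 / 0 0 0 0 / 0 0 0 0 / 0 0 0 10
t=5: a0@(4,3) a1@(4,3) a2@(4,3) | pheromone: 0 0 0 0 / 0 0 0 0 / 0 0 0 0 / 0 0 0 0 / 0 0 0 12

yes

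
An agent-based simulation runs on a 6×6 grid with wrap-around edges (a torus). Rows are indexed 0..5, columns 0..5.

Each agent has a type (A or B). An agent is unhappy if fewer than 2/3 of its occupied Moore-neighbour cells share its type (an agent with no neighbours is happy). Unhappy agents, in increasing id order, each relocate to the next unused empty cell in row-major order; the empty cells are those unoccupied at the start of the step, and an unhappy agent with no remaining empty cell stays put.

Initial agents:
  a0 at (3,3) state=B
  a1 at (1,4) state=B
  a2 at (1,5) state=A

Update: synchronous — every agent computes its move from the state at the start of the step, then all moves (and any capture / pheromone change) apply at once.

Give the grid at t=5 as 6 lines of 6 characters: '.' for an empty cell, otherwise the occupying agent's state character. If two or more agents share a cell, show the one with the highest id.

t=1: a0@(3,3):B a1@(0,0):B a2@(0,1):A
t=2: a0@(3,3):B a1@(0,2):B a2@(0,3):A
t=3: a0@(3,3):B a1@(0,0):B a2@(0,1):A
t=4: a0@(3,3):B a1@(0,2):B a2@(0,3):A
t=5: a0@(3,3):B a1@(0,0):B a2@(0,1):A

BA....
......
......
...B..
......
......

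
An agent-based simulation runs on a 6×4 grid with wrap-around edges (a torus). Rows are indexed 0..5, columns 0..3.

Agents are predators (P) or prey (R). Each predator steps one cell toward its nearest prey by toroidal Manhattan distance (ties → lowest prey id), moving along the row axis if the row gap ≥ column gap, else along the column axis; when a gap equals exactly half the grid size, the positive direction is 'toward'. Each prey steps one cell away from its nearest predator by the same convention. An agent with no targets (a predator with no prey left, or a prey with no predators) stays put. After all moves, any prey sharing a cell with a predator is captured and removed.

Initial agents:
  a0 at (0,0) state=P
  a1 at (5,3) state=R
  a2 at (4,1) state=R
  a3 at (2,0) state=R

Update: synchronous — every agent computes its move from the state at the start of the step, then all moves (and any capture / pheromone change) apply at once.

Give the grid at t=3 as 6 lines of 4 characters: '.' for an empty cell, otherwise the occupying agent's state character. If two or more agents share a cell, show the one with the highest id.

t=1: a0@(5,0):P a1@(4,3):R a2@(3,1):R a3@(3,0):R
t=2: a0@(4,0):P a1@(3,3):R a2@(2,1):R a3@(2,0):R
t=3: a0@(3,0):P a1@(2,3):R a2@(1,1):R a3@(1,0):R

....
RR..
...R
P...
....
....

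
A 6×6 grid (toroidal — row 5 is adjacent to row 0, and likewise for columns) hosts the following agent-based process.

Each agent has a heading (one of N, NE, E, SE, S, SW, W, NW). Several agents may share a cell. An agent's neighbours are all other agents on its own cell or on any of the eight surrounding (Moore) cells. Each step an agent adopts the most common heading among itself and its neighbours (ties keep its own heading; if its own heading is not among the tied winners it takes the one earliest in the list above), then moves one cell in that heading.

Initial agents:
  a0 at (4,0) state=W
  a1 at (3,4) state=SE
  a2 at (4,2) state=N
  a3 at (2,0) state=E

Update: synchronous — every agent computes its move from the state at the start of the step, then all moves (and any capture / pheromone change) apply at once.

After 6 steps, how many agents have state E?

t=1: a0@(4,5):W a1@(4,5):SE a2@(3,2):N a3@(2,1):E
t=2: a0@(4,4):W a1@(5,0):SE a2@(2,2):N a3@(2,2):E
t=3: a0@(4,3):W a1@(0,1):SE a2@(1,2):N a3@(2,3):E
t=4: a0@(4,2):W a1@(1,2):SE a2@(0,2):N a3@(2,4):E
t=5: a0@(4,1):W a1@(2,3):SE a2@(5,2):N a3@(2,5):E
t=6: a0@(4,0):W a1@(3,4):SE a2@(4,2):N a3@(2,0):E

1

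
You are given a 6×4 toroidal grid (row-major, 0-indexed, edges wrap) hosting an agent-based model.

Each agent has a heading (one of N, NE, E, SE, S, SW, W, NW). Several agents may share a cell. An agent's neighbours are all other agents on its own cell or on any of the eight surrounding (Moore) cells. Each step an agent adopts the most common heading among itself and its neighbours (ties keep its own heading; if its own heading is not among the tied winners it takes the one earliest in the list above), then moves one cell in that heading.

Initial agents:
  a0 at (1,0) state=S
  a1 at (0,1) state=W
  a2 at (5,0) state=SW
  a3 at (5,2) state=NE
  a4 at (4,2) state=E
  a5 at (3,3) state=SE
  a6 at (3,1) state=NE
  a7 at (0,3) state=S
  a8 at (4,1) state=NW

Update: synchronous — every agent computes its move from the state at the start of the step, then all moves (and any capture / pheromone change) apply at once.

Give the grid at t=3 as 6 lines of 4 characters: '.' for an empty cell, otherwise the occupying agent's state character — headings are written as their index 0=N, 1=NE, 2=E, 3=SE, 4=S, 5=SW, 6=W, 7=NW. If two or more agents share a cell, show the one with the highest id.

1.61
11..
.11.
....
....
....

t=1: a0@(2,0):S a1@(0,0):W a2@(0,3):SW a3@(4,3):NE a4@(3,3):NE a5@(4,0):SE a6@(2,2):NE a7@(1,3):S a8@(3,2):NE
t=2: a0@(3,0):S a1@(0,3):W a2@(1,2):SW a3@(3,0):NE a4@(2,0):NE a5@(3,1):NE a6@(1,3):NE a7@(2,3):S a8@(2,3):NE
t=3: a0@(2,1):NE a1@(0,2):W a2@(0,3):NE a3@(2,1):NE a4@(1,1):NE a5@(2,2):NE a6@(0,0):NE a7@(1,0):NE a8@(1,0):NE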